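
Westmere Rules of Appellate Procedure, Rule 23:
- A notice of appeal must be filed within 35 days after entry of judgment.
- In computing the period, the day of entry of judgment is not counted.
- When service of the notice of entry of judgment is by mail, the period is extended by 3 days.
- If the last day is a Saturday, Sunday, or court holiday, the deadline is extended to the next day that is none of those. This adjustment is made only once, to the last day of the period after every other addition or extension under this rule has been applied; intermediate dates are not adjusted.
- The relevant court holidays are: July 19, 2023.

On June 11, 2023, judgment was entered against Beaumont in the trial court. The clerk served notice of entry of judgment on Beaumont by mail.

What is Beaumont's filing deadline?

July 20, 2023

35 days after June 11, 2023 is July 16, 2023.
Service was by mail, adding 3 days: July 16, 2023 + 3 days = July 19, 2023.
July 19, 2023 is a listed holiday. The next qualifying day is July 20, 2023.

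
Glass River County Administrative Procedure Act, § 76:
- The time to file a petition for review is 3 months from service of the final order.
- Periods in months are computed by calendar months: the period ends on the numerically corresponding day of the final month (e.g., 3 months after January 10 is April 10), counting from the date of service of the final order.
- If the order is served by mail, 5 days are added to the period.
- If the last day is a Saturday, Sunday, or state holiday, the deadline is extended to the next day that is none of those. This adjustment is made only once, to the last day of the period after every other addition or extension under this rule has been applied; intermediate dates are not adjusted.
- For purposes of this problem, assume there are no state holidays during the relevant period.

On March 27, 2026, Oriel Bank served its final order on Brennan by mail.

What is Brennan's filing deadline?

3 months after March 27, 2026 is June 27, 2026.
Service was by mail, adding 5 days: June 27, 2026 + 5 days = July 2, 2026.
July 2, 2026 is a Thursday and not a state holiday, so no extension applies.

July 2, 2026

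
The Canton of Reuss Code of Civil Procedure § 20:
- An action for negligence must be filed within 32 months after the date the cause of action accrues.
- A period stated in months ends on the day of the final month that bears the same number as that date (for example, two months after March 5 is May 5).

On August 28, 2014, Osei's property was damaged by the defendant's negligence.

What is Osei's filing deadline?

32 months after August 28, 2014 is April 28, 2017.

April 28, 2017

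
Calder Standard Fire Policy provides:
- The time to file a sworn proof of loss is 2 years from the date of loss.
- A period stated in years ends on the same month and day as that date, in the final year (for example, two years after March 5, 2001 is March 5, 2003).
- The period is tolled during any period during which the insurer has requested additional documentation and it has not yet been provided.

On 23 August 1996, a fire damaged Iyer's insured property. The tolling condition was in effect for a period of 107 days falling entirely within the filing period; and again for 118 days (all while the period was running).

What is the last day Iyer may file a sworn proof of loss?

2 years after 23 August 1996 is August 23, 1998.
Tolling adds 107 days: August 23, 1998 + 107 days = December 8, 1998.
Tolling adds 118 days: December 8, 1998 + 118 days = April 5, 1999.

April 5, 1999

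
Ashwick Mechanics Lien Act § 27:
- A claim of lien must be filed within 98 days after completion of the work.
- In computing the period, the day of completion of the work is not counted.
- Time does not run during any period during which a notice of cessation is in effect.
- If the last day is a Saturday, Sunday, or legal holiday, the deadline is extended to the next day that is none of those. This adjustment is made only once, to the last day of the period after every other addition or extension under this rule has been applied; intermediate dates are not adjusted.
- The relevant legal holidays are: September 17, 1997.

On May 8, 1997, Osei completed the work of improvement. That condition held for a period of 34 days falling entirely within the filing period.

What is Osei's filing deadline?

September 18, 1997

98 days after May 8, 1997 is August 14, 1997.
Tolling adds 34 days: August 14, 1997 + 34 days = September 17, 1997.
September 17, 1997 is a listed holiday. The next qualifying day is September 18, 1997.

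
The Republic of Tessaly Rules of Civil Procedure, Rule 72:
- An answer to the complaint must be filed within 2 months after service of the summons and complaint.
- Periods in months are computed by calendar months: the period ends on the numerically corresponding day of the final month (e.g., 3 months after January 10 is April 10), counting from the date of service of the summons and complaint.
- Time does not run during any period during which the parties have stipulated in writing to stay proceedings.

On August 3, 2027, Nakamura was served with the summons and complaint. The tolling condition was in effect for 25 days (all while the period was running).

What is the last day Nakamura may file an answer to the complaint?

October 28, 2027

2 months after August 3, 2027 is October 3, 2027.
Tolling adds 25 days: October 3, 2027 + 25 days = October 28, 2027.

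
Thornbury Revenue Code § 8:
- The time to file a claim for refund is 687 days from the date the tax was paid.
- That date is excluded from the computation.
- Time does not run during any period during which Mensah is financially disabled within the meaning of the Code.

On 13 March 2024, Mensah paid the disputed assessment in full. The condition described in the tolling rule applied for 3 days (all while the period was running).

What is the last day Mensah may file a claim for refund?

687 days after 13 March 2024 is January 29, 2026.
Tolling adds 3 days: January 29, 2026 + 3 days = February 1, 2026.

February 1, 2026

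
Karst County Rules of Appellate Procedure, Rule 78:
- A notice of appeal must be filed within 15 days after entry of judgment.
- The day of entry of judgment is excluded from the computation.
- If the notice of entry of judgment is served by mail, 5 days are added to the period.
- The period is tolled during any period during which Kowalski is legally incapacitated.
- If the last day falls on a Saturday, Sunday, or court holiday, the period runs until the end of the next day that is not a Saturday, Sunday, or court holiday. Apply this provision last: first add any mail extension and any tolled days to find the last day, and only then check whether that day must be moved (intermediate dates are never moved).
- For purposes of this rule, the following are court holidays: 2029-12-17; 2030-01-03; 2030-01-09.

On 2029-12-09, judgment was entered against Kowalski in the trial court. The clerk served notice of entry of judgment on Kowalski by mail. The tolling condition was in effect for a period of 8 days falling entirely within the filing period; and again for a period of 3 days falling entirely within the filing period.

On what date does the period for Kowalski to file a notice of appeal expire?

15 days after 2029-12-09 is December 24, 2029.
Service was by mail, adding 5 days: December 24, 2029 + 5 days = December 29, 2029.
Tolling adds 8 days: December 29, 2029 + 8 days = January 6, 2030.
Tolling adds 3 days: January 6, 2030 + 3 days = January 9, 2030.
January 9, 2030 is a listed holiday. The next qualifying day is January 10, 2030.

January 10, 2030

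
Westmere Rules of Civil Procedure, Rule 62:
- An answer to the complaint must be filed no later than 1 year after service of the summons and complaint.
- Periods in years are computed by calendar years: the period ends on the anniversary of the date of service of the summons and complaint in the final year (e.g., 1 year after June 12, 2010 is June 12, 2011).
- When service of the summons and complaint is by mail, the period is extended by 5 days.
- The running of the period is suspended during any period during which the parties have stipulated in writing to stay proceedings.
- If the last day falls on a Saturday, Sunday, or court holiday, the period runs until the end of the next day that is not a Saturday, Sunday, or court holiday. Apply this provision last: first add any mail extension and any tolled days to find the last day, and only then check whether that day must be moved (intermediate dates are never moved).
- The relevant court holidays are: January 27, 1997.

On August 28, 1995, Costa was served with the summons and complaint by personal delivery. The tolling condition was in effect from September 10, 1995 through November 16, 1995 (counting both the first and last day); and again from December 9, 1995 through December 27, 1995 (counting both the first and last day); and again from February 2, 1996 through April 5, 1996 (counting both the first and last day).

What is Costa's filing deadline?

1 year after August 28, 1995 is August 28, 1996.
Service was not by mail, so no mail extension applies.
From September 10, 1995 through November 16, 1995 inclusive is 68 days; tolling adds 68 days: August 28, 1996 + 68 days = November 4, 1996.
From December 9, 1995 through December 27, 1995 inclusive is 19 days; tolling adds 19 days: November 4, 1996 + 19 days = November 23, 1996.
From February 2, 1996 through April 5, 1996 inclusive is 64 days; tolling adds 64 days: November 23, 1996 + 64 days = January 26, 1997.
January 26, 1997 is Sunday; January 27, 1997 is a listed holiday. The next qualifying day is January 28, 1997.

January 28, 1997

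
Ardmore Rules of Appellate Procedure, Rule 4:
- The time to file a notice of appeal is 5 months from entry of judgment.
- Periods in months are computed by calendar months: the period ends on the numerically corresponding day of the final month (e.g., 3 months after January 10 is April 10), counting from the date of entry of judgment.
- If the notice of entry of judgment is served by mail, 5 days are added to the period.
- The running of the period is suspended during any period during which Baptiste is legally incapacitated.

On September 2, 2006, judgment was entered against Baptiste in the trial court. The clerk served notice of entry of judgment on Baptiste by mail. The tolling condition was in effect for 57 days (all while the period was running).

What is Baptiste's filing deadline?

April 5, 2007

5 months after September 2, 2006 is February 2, 2007.
Service was by mail, adding 5 days: February 2, 2007 + 5 days = February 7, 2007.
Tolling adds 57 days: February 7, 2007 + 57 days = April 5, 2007.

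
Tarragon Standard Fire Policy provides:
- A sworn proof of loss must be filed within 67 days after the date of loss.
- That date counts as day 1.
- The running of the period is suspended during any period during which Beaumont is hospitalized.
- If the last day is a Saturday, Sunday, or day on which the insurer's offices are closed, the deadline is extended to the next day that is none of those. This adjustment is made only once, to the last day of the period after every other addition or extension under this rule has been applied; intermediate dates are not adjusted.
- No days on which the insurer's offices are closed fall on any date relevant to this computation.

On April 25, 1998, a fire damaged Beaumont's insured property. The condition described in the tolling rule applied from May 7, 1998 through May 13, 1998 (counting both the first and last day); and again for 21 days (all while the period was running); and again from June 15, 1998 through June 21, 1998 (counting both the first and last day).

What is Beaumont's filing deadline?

August 4, 1998

Counting April 25, 1998 as day 1, day 67 is June 30, 1998.
From May 7, 1998 through May 13, 1998 inclusive is 7 days; tolling adds 7 days: June 30, 1998 + 7 days = July 7, 1998.
Tolling adds 21 days: July 7, 1998 + 21 days = July 28, 1998.
From June 15, 1998 through June 21, 1998 inclusive is 7 days; tolling adds 7 days: July 28, 1998 + 7 days = August 4, 1998.
August 4, 1998 is a Tuesday and not a day on which the insurer's offices are closed, so no extension applies.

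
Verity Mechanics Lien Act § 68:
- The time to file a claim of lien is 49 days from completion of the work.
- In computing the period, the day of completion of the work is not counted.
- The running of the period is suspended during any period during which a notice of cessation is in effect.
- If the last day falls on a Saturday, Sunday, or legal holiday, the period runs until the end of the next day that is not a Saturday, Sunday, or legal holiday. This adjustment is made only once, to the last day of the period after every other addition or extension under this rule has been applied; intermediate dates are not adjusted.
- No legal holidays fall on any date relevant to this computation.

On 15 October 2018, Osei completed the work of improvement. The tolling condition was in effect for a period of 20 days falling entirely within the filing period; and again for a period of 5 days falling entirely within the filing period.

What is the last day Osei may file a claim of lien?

49 days after 15 October 2018 is December 3, 2018.
Tolling adds 20 days: December 3, 2018 + 20 days = December 23, 2018.
Tolling adds 5 days: December 23, 2018 + 5 days = December 28, 2018.
December 28, 2018 is a Friday and not a legal holiday, so no extension applies.

December 28, 2018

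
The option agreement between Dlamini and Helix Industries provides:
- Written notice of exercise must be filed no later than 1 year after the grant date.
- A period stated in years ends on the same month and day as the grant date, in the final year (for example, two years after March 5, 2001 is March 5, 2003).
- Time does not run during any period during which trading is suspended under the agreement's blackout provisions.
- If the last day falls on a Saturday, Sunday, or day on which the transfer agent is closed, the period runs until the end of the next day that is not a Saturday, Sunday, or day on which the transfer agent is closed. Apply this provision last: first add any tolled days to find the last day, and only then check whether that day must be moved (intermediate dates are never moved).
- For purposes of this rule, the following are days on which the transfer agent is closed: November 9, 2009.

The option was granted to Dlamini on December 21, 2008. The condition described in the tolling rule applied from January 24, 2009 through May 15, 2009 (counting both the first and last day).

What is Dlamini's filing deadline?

April 12, 2010

1 year after December 21, 2008 is December 21, 2009.
From January 24, 2009 through May 15, 2009 inclusive is 112 days; tolling adds 112 days: December 21, 2009 + 112 days = April 12, 2010.
April 12, 2010 is a Monday and not a day on which the transfer agent is closed, so no extension applies.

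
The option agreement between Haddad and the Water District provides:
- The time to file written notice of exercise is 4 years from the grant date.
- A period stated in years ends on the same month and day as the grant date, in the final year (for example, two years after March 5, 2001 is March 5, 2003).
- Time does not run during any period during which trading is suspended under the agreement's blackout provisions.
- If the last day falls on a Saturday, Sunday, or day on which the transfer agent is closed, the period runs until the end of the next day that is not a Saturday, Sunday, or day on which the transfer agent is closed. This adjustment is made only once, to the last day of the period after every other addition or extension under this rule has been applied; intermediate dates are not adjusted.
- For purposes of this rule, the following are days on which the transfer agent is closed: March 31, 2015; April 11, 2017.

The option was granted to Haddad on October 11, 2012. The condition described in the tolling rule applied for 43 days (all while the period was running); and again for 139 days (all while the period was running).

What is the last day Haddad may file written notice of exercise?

April 12, 2017

4 years after October 11, 2012 is October 11, 2016.
Tolling adds 43 days: October 11, 2016 + 43 days = November 23, 2016.
Tolling adds 139 days: November 23, 2016 + 139 days = April 11, 2017.
April 11, 2017 is a listed holiday. The next qualifying day is April 12, 2017.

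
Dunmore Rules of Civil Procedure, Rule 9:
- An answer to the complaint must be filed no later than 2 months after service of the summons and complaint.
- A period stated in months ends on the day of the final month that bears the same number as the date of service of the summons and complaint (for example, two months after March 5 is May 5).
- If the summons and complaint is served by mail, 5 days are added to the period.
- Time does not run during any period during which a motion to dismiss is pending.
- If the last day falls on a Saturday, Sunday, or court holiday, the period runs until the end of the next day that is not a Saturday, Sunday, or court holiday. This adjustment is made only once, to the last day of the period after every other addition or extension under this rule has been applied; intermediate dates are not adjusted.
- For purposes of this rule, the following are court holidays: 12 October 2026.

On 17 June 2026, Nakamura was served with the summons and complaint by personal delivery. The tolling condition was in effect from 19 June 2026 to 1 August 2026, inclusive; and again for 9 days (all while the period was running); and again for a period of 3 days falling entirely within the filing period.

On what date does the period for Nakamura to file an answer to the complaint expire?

October 13, 2026

2 months after 17 June 2026 is August 17, 2026.
Service was not by mail, so no mail extension applies.
From June 19, 2026 through August 1, 2026 inclusive is 44 days; tolling adds 44 days: August 17, 2026 + 44 days = September 30, 2026.
Tolling adds 9 days: September 30, 2026 + 9 days = October 9, 2026.
Tolling adds 3 days: October 9, 2026 + 3 days = October 12, 2026.
October 12, 2026 is a listed holiday. The next qualifying day is October 13, 2026.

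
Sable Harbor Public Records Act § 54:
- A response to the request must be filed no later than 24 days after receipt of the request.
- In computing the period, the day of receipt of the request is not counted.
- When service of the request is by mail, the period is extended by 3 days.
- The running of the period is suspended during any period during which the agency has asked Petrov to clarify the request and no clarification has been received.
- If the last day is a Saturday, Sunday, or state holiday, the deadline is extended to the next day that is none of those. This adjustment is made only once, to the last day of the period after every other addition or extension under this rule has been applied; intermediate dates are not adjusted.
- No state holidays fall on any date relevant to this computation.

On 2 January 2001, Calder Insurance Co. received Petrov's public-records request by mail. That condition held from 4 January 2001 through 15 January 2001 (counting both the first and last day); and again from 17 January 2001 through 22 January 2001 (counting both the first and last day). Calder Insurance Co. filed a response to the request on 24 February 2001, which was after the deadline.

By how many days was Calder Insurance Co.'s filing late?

8 days

24 days after 2 January 2001 is January 26, 2001.
Service was by mail, adding 3 days: January 26, 2001 + 3 days = January 29, 2001.
From January 4, 2001 through January 15, 2001 inclusive is 12 days; tolling adds 12 days: January 29, 2001 + 12 days = February 10, 2001.
From January 17, 2001 through January 22, 2001 inclusive is 6 days; tolling adds 6 days: February 10, 2001 + 6 days = February 16, 2001.
February 16, 2001 is a Friday and not a state holiday, so no extension applies.
The deadline is February 16, 2001; from February 16, 2001 to February 24, 2001 is 8 days.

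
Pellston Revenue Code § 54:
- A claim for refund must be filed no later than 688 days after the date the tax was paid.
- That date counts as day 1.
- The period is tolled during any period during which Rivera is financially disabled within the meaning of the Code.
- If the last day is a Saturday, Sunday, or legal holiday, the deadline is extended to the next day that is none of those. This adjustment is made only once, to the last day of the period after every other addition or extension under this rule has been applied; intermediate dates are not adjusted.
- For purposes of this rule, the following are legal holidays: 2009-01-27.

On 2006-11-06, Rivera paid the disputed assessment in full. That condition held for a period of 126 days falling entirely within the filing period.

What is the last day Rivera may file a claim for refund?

January 28, 2009

Counting 2006-11-06 as day 1, day 688 is September 23, 2008.
Tolling adds 126 days: September 23, 2008 + 126 days = January 27, 2009.
January 27, 2009 is a listed holiday. The next qualifying day is January 28, 2009.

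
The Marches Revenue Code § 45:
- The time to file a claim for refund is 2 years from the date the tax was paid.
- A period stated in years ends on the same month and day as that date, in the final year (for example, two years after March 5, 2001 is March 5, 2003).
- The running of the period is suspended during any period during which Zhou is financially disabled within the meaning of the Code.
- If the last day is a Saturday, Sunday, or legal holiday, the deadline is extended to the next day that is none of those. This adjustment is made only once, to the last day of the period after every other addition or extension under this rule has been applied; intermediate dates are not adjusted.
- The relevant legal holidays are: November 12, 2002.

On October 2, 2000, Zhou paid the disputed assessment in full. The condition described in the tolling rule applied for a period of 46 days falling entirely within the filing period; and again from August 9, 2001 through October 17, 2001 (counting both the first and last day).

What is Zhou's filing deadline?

2 years after October 2, 2000 is October 2, 2002.
Tolling adds 46 days: October 2, 2002 + 46 days = November 17, 2002.
From August 9, 2001 through October 17, 2001 inclusive is 70 days; tolling adds 70 days: November 17, 2002 + 70 days = January 26, 2003.
January 26, 2003 is Sunday. The next qualifying day is January 27, 2003.

January 27, 2003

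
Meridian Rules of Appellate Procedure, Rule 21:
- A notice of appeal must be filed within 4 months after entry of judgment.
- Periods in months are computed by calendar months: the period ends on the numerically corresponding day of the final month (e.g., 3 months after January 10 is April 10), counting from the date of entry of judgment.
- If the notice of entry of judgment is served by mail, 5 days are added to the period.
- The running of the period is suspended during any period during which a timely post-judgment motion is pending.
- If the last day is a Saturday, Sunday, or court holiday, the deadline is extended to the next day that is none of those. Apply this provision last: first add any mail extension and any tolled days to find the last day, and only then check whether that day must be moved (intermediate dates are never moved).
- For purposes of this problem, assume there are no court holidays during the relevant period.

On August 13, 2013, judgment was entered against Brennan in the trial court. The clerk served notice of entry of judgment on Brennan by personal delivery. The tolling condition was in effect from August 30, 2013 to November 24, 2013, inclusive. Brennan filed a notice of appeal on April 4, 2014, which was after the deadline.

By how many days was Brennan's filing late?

4 months after August 13, 2013 is December 13, 2013.
Service was not by mail, so no mail extension applies.
From August 30, 2013 through November 24, 2013 inclusive is 87 days; tolling adds 87 days: December 13, 2013 + 87 days = March 10, 2014.
March 10, 2014 is a Monday and not a court holiday, so no extension applies.
The deadline is March 10, 2014; from March 10, 2014 to April 4, 2014 is 25 days.

25 days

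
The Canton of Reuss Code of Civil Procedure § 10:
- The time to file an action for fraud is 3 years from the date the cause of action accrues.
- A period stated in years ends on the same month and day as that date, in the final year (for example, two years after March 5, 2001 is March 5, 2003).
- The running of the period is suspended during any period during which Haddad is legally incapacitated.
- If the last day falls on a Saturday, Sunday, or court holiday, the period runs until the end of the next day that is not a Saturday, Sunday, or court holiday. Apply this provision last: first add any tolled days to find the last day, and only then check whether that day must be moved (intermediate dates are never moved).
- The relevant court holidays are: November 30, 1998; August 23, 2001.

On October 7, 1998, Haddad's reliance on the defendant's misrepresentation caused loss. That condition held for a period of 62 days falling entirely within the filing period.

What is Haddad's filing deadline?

3 years after October 7, 1998 is October 7, 2001.
Tolling adds 62 days: October 7, 2001 + 62 days = December 8, 2001.
December 8, 2001 is Saturday; December 9, 2001 is Sunday. The next qualifying day is December 10, 2001.

December 10, 2001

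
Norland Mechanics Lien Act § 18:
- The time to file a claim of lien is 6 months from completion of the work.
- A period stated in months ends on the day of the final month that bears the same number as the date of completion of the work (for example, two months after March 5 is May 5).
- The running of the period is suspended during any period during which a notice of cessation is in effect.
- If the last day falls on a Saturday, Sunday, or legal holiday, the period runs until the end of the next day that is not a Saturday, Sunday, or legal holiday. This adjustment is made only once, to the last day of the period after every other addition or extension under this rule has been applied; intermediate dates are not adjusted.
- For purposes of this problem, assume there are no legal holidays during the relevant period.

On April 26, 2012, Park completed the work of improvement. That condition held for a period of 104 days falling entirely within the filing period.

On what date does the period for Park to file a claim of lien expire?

February 7, 2013

6 months after April 26, 2012 is October 26, 2012.
Tolling adds 104 days: October 26, 2012 + 104 days = February 7, 2013.
February 7, 2013 is a Thursday and not a legal holiday, so no extension applies.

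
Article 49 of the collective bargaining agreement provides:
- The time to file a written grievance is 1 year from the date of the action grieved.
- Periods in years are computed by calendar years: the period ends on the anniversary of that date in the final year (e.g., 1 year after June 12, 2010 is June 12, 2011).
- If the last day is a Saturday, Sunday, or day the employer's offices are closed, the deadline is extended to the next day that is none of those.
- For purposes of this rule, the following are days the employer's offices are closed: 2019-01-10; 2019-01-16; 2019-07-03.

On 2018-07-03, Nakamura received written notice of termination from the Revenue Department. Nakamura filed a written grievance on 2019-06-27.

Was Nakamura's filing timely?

Yes

1 year after 2018-07-03 is July 3, 2019.
July 3, 2019 is a listed holiday. The next qualifying day is July 4, 2019.
The deadline is July 4, 2019; the filing on June 27, 2019 is on or before that date.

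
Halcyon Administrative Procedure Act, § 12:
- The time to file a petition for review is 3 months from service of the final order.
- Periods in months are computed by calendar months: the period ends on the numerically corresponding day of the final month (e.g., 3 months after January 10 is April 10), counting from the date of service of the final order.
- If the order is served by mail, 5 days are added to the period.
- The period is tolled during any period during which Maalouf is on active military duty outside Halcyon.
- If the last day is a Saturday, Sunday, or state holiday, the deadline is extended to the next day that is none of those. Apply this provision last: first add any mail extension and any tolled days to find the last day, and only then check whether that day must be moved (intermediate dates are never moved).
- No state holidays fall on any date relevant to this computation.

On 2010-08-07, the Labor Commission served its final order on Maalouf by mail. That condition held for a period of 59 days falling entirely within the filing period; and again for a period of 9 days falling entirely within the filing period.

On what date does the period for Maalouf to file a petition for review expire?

3 months after 2010-08-07 is November 7, 2010.
Service was by mail, adding 5 days: November 7, 2010 + 5 days = November 12, 2010.
Tolling adds 59 days: November 12, 2010 + 59 days = January 10, 2011.
Tolling adds 9 days: January 10, 2011 + 9 days = January 19, 2011.
January 19, 2011 is a Wednesday and not a state holiday, so no extension applies.

January 19, 2011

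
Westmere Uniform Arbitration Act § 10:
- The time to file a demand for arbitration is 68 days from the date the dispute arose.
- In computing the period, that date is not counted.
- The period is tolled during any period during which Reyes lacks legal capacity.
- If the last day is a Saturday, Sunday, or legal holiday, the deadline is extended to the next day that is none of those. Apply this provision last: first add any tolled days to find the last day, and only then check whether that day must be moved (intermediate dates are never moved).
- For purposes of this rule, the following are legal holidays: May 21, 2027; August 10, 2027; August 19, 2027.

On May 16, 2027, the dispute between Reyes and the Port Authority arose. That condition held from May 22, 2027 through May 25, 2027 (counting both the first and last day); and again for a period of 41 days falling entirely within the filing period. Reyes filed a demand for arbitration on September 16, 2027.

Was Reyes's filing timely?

No

68 days after May 16, 2027 is July 23, 2027.
From May 22, 2027 through May 25, 2027 inclusive is 4 days; tolling adds 4 days: July 23, 2027 + 4 days = July 27, 2027.
Tolling adds 41 days: July 27, 2027 + 41 days = September 6, 2027.
September 6, 2027 is a Monday and not a legal holiday, so no extension applies.
The deadline is September 6, 2027; the filing on September 16, 2027 is after that date.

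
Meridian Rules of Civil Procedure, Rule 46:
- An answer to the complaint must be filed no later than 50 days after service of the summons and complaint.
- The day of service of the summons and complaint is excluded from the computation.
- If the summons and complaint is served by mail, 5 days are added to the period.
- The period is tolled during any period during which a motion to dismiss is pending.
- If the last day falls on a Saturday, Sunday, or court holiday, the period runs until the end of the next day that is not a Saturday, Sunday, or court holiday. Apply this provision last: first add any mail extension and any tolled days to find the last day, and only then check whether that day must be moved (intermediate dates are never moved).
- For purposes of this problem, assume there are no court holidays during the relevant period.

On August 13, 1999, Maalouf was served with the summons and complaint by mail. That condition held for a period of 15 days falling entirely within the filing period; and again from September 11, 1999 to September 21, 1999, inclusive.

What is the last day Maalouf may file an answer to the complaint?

50 days after August 13, 1999 is October 2, 1999.
Service was by mail, adding 5 days: October 2, 1999 + 5 days = October 7, 1999.
Tolling adds 15 days: October 7, 1999 + 15 days = October 22, 1999.
From September 11, 1999 through September 21, 1999 inclusive is 11 days; tolling adds 11 days: October 22, 1999 + 11 days = November 2, 1999.
November 2, 1999 is a Tuesday and not a court holiday, so no extension applies.

November 2, 1999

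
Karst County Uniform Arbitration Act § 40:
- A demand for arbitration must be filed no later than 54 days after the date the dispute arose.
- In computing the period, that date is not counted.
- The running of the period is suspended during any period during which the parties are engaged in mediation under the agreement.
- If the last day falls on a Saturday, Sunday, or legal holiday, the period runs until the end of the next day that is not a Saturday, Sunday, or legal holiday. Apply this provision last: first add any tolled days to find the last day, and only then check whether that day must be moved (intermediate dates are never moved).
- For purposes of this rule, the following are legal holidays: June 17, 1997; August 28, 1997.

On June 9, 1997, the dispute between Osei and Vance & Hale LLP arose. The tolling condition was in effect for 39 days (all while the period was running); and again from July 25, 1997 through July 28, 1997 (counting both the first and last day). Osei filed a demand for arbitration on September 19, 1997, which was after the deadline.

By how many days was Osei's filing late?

54 days after June 9, 1997 is August 2, 1997.
Tolling adds 39 days: August 2, 1997 + 39 days = September 10, 1997.
From July 25, 1997 through July 28, 1997 inclusive is 4 days; tolling adds 4 days: September 10, 1997 + 4 days = September 14, 1997.
September 14, 1997 is Sunday. The next qualifying day is September 15, 1997.
The deadline is September 15, 1997; from September 15, 1997 to September 19, 1997 is 4 days.

4 days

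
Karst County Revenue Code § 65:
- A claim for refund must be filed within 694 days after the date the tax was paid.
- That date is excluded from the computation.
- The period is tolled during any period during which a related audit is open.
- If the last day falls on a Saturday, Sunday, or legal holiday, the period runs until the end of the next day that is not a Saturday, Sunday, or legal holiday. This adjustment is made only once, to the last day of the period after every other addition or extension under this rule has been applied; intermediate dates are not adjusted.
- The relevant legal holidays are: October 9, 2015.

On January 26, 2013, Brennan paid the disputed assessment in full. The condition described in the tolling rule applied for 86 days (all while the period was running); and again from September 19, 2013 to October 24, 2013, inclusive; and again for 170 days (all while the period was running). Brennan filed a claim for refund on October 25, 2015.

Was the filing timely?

No

694 days after January 26, 2013 is December 21, 2014.
Tolling adds 86 days: December 21, 2014 + 86 days = March 17, 2015.
From September 19, 2013 through October 24, 2013 inclusive is 36 days; tolling adds 36 days: March 17, 2015 + 36 days = April 22, 2015.
Tolling adds 170 days: April 22, 2015 + 170 days = October 9, 2015.
October 9, 2015 is a listed holiday; October 10, 2015 is Saturday; October 11, 2015 is Sunday. The next qualifying day is October 12, 2015.
The deadline is October 12, 2015; the filing on October 25, 2015 is after that date.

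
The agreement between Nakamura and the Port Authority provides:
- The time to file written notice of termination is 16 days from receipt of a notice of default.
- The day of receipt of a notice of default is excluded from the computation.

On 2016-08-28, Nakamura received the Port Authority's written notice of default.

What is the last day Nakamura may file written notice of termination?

September 13, 2016

16 days after 2016-08-28 is September 13, 2016.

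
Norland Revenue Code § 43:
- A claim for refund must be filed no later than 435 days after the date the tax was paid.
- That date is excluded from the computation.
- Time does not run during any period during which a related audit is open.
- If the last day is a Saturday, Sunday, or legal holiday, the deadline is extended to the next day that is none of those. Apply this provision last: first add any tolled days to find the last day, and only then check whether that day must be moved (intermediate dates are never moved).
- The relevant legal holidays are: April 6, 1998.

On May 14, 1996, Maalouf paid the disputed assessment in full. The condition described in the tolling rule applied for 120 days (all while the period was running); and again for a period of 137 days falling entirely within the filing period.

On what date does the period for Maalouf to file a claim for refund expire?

April 7, 1998

435 days after May 14, 1996 is July 23, 1997.
Tolling adds 120 days: July 23, 1997 + 120 days = November 20, 1997.
Tolling adds 137 days: November 20, 1997 + 137 days = April 6, 1998.
April 6, 1998 is a listed holiday. The next qualifying day is April 7, 1998.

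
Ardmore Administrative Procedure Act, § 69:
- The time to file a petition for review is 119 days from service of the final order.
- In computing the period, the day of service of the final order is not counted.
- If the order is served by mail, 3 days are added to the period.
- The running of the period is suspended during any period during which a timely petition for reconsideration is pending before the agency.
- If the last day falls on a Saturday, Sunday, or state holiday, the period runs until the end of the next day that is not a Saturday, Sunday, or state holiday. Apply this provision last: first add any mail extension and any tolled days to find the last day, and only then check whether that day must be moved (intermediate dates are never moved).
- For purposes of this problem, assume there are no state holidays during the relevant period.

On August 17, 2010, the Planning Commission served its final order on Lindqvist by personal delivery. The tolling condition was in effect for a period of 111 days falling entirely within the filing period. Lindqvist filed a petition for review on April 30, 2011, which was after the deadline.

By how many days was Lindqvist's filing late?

26 days

119 days after August 17, 2010 is December 14, 2010.
Service was not by mail, so no mail extension applies.
Tolling adds 111 days: December 14, 2010 + 111 days = April 4, 2011.
April 4, 2011 is a Monday and not a state holiday, so no extension applies.
The deadline is April 4, 2011; from April 4, 2011 to April 30, 2011 is 26 days.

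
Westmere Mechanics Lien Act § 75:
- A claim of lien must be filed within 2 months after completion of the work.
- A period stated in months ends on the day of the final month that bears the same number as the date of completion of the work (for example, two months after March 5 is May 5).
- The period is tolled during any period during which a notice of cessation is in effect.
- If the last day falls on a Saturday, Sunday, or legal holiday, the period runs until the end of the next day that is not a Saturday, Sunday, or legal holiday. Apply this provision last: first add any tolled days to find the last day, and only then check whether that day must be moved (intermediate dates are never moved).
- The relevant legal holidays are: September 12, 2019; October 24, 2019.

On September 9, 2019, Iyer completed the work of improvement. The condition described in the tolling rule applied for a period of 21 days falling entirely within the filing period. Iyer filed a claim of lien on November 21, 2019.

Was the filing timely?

2 months after September 9, 2019 is November 9, 2019.
Tolling adds 21 days: November 9, 2019 + 21 days = November 30, 2019.
November 30, 2019 is Saturday; December 1, 2019 is Sunday. The next qualifying day is December 2, 2019.
The deadline is December 2, 2019; the filing on November 21, 2019 is on or before that date.

Yes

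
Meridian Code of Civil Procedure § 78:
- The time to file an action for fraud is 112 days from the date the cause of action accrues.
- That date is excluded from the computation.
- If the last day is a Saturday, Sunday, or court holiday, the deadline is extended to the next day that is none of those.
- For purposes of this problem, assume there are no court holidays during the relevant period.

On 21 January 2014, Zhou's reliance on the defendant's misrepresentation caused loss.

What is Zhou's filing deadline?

May 13, 2014

112 days after 21 January 2014 is May 13, 2014.
May 13, 2014 is a Tuesday and not a court holiday, so no extension applies.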